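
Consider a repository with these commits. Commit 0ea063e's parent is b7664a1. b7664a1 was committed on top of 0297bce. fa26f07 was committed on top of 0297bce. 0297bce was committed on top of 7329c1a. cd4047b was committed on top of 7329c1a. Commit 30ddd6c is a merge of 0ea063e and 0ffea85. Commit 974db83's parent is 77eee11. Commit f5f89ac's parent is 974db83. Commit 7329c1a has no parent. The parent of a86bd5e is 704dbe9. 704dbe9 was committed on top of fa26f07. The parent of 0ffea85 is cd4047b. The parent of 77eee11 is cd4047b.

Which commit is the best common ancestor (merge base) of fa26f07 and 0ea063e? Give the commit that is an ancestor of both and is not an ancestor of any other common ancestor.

0297bce

Ancestors of fa26f07: {0297bce, 7329c1a, fa26f07}.
Ancestors of 0ea063e: {0297bce, 0ea063e, 7329c1a, b7664a1}.
Common ancestors: {0297bce, 7329c1a}.
Among these, 0297bce is not an ancestor of any other common ancestor — it is the merge base.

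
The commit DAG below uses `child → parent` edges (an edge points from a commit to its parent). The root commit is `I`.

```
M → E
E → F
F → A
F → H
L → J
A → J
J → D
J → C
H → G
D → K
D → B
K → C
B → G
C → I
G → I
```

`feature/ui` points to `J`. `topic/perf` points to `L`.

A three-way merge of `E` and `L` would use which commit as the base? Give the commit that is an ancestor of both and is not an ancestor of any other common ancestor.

J

Ancestors of E: {A, B, C, D, E, F, G, H, I, J, K}.
Ancestors of L: {B, C, D, G, I, J, K, L}.
Common ancestors: {B, C, D, G, I, J, K}.
Among these, J is not an ancestor of any other common ancestor — it is the merge base.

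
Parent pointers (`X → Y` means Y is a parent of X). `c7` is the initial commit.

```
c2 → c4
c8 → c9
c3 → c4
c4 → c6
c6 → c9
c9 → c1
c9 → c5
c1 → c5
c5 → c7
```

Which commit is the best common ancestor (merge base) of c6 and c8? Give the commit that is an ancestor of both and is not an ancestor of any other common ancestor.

Ancestors of c6: {c1, c5, c6, c7, c9}.
Ancestors of c8: {c1, c5, c7, c8, c9}.
Common ancestors: {c1, c5, c7, c9}.
Among these, c9 is not an ancestor of any other common ancestor — it is the merge base.

c9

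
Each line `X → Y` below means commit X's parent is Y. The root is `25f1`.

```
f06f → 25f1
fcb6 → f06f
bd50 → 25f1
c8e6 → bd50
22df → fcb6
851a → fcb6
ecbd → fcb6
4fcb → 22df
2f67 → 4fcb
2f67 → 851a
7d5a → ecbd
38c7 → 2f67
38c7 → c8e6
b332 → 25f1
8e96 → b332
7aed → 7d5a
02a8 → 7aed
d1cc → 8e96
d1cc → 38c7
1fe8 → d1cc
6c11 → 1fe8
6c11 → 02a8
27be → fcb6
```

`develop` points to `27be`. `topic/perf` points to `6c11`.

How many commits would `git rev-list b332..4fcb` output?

Reachable from 4fcb: {22df, 25f1, 4fcb, f06f, fcb6}.
Reachable from b332: {25f1, b332}.
In 4fcb's history but not b332's: {22df, 4fcb, f06f, fcb6} — 4 commits.

4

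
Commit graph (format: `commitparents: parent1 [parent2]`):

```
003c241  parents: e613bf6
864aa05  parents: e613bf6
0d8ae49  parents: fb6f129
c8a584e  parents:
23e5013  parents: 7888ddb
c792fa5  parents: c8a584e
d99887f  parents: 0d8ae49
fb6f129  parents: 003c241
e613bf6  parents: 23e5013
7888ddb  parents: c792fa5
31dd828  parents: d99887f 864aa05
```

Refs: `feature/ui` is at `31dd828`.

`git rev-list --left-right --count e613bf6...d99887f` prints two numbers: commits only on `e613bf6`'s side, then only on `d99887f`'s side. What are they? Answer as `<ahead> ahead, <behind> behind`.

0 ahead, 4 behind

Reachable from e613bf6: {23e5013, 7888ddb, c792fa5, c8a584e, e613bf6}.
Reachable from d99887f: {003c241, 0d8ae49, 23e5013, 7888ddb, c792fa5, c8a584e, d99887f, e613bf6, fb6f129}.
Only in e613bf6's history (ahead): {} — 0.
Only in d99887f's history (behind): {003c241, 0d8ae49, d99887f, fb6f129} — 4.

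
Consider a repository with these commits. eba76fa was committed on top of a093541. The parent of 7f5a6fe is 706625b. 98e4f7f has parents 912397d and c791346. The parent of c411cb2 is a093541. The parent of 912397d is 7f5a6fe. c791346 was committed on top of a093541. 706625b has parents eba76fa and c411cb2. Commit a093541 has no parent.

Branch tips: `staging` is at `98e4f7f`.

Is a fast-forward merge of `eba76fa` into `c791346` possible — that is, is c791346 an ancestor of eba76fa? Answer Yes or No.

No

A fast-forward from c791346 to eba76fa is possible iff c791346 is an ancestor of eba76fa.
Ancestors of eba76fa: {a093541, eba76fa}.
c791346 is not among them, so fast-forward is not possible.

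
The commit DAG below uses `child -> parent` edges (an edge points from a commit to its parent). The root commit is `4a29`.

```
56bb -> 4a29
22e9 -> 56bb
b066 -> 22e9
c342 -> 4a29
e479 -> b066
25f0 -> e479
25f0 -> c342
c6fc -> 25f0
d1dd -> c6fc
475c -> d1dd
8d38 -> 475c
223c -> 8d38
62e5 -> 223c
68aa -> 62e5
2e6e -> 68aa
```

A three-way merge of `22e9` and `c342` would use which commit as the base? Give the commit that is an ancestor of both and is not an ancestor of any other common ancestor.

4a29

Ancestors of 22e9: {22e9, 4a29, 56bb}.
Ancestors of c342: {4a29, c342}.
Common ancestors: {4a29}.
The only common ancestor is 4a29, so it is the merge base.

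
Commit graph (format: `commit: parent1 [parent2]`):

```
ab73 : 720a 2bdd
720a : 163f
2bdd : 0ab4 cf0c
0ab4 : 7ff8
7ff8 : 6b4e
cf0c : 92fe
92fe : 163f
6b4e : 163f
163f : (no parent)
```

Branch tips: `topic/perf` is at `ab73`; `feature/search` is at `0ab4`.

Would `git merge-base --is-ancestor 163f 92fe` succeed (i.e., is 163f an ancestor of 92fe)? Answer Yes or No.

Yes

Ancestors of 92fe (commits reachable by following parents): {163f, 92fe}.
163f is in that set, so it is an ancestor of 92fe.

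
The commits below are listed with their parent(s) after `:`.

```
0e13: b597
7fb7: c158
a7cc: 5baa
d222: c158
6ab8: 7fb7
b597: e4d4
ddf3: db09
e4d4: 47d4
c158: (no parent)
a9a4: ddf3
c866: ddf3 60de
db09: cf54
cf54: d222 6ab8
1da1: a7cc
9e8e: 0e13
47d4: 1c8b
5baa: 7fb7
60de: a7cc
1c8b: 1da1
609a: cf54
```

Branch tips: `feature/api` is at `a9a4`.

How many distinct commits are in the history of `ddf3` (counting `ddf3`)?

7

Walking parent pointers from ddf3: reachable set = {6ab8, 7fb7, c158, cf54, d222, db09, ddf3}.
That is 7 commits.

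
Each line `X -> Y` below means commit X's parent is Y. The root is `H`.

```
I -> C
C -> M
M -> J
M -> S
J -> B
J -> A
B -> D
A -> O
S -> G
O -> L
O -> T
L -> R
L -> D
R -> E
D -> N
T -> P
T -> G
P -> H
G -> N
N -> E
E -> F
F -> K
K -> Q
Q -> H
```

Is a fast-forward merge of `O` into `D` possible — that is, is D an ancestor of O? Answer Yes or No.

Yes

A fast-forward from D to O is possible iff D is an ancestor of O.
Ancestors of O: {D, E, F, G, H, K, L, N, O, P, Q, R, T}.
D is among them, so fast-forward is possible.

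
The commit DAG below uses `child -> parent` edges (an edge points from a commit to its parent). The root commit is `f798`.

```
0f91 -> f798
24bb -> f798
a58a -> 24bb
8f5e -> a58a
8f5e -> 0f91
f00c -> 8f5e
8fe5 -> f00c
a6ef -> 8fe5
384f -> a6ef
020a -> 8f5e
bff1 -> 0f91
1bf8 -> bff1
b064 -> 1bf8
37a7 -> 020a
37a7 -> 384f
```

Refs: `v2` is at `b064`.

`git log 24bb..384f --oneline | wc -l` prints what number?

7

Reachable from 384f: {0f91, 24bb, 384f, 8f5e, 8fe5, a58a, a6ef, f00c, f798}.
Reachable from 24bb: {24bb, f798}.
In 384f's history but not 24bb's: {0f91, 384f, 8f5e, 8fe5, a58a, a6ef, f00c} — 7 commits.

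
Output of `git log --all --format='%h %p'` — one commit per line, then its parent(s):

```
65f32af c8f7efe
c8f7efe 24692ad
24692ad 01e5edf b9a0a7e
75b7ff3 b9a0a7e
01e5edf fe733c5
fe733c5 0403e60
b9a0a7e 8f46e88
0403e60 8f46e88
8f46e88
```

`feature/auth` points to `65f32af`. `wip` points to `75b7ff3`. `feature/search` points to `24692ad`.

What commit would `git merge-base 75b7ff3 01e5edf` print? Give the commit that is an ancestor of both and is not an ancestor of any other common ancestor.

Ancestors of 75b7ff3: {75b7ff3, 8f46e88, b9a0a7e}.
Ancestors of 01e5edf: {01e5edf, 0403e60, 8f46e88, fe733c5}.
Common ancestors: {8f46e88}.
The only common ancestor is 8f46e88, so it is the merge base.

8f46e88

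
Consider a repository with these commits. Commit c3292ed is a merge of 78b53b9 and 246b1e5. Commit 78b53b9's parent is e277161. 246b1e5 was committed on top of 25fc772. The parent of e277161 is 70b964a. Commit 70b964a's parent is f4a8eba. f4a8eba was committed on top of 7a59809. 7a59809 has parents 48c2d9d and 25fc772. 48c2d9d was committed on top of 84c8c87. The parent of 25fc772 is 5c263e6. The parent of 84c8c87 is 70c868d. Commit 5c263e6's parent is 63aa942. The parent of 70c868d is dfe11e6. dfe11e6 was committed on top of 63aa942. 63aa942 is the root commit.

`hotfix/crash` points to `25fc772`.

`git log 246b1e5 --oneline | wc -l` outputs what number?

4

Walking parent pointers from 246b1e5: reachable set = {246b1e5, 25fc772, 5c263e6, 63aa942}.
That is 4 commits.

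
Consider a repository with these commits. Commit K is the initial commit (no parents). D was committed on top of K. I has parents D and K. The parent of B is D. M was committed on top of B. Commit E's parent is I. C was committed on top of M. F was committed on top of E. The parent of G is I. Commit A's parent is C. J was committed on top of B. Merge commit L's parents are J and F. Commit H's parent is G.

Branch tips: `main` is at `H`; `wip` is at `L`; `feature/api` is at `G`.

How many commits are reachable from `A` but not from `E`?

Reachable from A: {A, B, C, D, K, M}.
Reachable from E: {D, E, I, K}.
In A's history but not E's: {A, B, C, M} — 4 commits.

4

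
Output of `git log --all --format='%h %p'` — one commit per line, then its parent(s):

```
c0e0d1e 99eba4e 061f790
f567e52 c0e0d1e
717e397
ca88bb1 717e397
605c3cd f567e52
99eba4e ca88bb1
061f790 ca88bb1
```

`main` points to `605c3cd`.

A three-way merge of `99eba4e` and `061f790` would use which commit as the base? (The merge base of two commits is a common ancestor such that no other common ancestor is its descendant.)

Ancestors of 99eba4e: {717e397, 99eba4e, ca88bb1}.
Ancestors of 061f790: {061f790, 717e397, ca88bb1}.
Common ancestors: {717e397, ca88bb1}.
Among these, ca88bb1 is not an ancestor of any other common ancestor — it is the merge base.

ca88bb1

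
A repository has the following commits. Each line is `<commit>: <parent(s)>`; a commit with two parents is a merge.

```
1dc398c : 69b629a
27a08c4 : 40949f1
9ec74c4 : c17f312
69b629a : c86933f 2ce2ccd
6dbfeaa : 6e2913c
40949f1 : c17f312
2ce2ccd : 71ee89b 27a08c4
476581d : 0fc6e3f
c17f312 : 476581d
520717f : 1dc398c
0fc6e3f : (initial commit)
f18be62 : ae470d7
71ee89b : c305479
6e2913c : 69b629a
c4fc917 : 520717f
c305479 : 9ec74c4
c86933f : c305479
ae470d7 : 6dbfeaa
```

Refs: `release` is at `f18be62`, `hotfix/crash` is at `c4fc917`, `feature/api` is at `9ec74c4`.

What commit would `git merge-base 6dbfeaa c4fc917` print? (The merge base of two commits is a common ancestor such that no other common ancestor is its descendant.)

69b629a

Ancestors of 6dbfeaa: {0fc6e3f, 27a08c4, 2ce2ccd, 40949f1, 476581d, 69b629a, 6dbfeaa, 6e2913c, 71ee89b, 9ec74c4, c17f312, c305479, c86933f}.
Ancestors of c4fc917: {0fc6e3f, 1dc398c, 27a08c4, 2ce2ccd, 40949f1, 476581d, 520717f, 69b629a, 71ee89b, 9ec74c4, c17f312, c305479, c4fc917, c86933f}.
Common ancestors: {0fc6e3f, 27a08c4, 2ce2ccd, 40949f1, 476581d, 69b629a, 71ee89b, 9ec74c4, c17f312, c305479, c86933f}.
Among these, 69b629a is not an ancestor of any other common ancestor — it is the merge base.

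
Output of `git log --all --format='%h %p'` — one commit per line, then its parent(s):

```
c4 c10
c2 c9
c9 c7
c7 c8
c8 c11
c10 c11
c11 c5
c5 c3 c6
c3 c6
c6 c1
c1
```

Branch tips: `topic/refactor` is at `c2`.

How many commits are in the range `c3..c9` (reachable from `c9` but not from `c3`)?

Reachable from c9: {c1, c11, c3, c5, c6, c7, c8, c9}.
Reachable from c3: {c1, c3, c6}.
In c9's history but not c3's: {c11, c5, c7, c8, c9} — 5 commits.

5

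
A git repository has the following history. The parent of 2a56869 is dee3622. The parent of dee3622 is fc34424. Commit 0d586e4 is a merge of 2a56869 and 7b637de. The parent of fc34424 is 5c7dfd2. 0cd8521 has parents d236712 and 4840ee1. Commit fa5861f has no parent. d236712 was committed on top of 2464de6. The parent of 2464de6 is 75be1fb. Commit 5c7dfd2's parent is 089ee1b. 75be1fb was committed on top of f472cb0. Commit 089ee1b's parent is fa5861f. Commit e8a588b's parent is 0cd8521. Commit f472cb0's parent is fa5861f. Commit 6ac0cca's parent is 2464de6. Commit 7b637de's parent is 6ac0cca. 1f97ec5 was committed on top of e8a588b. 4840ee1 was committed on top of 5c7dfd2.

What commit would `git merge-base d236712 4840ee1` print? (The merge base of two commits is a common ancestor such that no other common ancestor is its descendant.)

fa5861f

Ancestors of d236712: {2464de6, 75be1fb, d236712, f472cb0, fa5861f}.
Ancestors of 4840ee1: {089ee1b, 4840ee1, 5c7dfd2, fa5861f}.
Common ancestors: {fa5861f}.
The only common ancestor is fa5861f, so it is the merge base.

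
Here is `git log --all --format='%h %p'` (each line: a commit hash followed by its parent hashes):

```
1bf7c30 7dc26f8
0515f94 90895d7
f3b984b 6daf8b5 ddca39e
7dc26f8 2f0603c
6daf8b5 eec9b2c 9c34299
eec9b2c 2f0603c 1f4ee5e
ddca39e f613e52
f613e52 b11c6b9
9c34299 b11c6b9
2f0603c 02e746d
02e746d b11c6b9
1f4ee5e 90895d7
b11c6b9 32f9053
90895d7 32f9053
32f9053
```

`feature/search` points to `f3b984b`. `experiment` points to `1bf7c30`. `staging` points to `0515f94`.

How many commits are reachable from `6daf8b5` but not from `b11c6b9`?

Reachable from 6daf8b5: {02e746d, 1f4ee5e, 2f0603c, 32f9053, 6daf8b5, 90895d7, 9c34299, b11c6b9, eec9b2c}.
Reachable from b11c6b9: {32f9053, b11c6b9}.
In 6daf8b5's history but not b11c6b9's: {02e746d, 1f4ee5e, 2f0603c, 6daf8b5, 90895d7, 9c34299, eec9b2c} — 7 commits.

7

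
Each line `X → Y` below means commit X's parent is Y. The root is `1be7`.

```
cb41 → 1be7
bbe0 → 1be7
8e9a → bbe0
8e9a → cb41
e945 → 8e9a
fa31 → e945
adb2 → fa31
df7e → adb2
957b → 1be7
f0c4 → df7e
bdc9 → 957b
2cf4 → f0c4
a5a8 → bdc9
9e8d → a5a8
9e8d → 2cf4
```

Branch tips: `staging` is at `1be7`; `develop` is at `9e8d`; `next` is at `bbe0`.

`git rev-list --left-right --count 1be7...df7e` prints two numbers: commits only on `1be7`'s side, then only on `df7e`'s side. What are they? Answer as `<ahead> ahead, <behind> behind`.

0 ahead, 7 behind

Reachable from 1be7: {1be7}.
Reachable from df7e: {1be7, 8e9a, adb2, bbe0, cb41, df7e, e945, fa31}.
Only in 1be7's history (ahead): {} — 0.
Only in df7e's history (behind): {8e9a, adb2, bbe0, cb41, df7e, e945, fa31} — 7.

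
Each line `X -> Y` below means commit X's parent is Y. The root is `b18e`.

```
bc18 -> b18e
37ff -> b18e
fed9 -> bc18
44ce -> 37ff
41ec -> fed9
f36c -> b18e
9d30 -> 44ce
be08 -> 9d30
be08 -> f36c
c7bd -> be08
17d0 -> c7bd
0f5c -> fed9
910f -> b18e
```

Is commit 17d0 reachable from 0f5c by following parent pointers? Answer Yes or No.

Ancestors of 0f5c: {0f5c, b18e, bc18, fed9}.
17d0 is not in that set, so it is not an ancestor of 0f5c.

No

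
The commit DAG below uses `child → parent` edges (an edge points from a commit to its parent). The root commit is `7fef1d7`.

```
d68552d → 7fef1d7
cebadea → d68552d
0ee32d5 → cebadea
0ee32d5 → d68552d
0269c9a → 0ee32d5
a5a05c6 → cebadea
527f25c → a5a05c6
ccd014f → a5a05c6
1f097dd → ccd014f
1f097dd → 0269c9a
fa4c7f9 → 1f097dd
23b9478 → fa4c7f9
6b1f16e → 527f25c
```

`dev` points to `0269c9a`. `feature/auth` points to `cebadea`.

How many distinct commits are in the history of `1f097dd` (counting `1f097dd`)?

Walking parent pointers from 1f097dd: reachable set = {0269c9a, 0ee32d5, 1f097dd, 7fef1d7, a5a05c6, ccd014f, cebadea, d68552d}.
That is 8 commits.

8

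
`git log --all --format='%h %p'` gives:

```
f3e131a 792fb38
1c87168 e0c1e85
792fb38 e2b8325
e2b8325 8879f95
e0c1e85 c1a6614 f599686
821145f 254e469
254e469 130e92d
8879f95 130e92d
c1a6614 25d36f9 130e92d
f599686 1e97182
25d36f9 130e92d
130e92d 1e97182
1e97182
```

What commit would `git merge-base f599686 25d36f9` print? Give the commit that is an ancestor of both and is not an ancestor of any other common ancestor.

Ancestors of f599686: {1e97182, f599686}.
Ancestors of 25d36f9: {130e92d, 1e97182, 25d36f9}.
Common ancestors: {1e97182}.
The only common ancestor is 1e97182, so it is the merge base.

1e97182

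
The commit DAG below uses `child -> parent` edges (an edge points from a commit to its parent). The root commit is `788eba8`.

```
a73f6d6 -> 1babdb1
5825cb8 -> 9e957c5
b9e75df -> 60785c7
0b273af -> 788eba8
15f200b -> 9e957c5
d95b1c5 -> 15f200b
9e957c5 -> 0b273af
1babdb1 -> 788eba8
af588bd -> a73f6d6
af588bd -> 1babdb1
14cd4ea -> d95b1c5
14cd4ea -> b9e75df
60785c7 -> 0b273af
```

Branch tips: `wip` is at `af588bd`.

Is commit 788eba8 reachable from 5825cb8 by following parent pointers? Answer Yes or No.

Ancestors of 5825cb8 (commits reachable by following parents): {0b273af, 5825cb8, 788eba8, 9e957c5}.
788eba8 is in that set, so it is an ancestor of 5825cb8.

Yes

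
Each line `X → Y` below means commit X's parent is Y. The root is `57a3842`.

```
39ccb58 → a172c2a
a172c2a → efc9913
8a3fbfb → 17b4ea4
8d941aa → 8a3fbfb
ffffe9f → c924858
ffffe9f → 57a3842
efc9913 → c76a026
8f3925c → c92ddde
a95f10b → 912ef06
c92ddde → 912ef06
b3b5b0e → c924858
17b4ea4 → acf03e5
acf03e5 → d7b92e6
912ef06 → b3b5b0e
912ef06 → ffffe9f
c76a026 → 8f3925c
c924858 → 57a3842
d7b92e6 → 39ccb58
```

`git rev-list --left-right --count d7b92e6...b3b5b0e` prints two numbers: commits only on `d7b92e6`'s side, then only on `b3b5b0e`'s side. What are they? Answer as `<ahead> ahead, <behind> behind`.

9 ahead, 0 behind

Reachable from d7b92e6: {39ccb58, 57a3842, 8f3925c, 912ef06, a172c2a, b3b5b0e, c76a026, c924858, c92ddde, d7b92e6, efc9913, ffffe9f}.
Reachable from b3b5b0e: {57a3842, b3b5b0e, c924858}.
Only in d7b92e6's history (ahead): {39ccb58, 8f3925c, 912ef06, a172c2a, c76a026, c92ddde, d7b92e6, efc9913, ffffe9f} — 9.
Only in b3b5b0e's history (behind): {} — 0.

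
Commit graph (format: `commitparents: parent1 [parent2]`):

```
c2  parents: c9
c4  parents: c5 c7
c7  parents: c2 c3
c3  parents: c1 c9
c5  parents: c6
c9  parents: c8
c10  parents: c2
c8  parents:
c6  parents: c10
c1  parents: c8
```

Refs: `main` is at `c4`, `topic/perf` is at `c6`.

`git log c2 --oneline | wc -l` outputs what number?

3

Walking parent pointers from c2: reachable set = {c2, c8, c9}.
That is 3 commits.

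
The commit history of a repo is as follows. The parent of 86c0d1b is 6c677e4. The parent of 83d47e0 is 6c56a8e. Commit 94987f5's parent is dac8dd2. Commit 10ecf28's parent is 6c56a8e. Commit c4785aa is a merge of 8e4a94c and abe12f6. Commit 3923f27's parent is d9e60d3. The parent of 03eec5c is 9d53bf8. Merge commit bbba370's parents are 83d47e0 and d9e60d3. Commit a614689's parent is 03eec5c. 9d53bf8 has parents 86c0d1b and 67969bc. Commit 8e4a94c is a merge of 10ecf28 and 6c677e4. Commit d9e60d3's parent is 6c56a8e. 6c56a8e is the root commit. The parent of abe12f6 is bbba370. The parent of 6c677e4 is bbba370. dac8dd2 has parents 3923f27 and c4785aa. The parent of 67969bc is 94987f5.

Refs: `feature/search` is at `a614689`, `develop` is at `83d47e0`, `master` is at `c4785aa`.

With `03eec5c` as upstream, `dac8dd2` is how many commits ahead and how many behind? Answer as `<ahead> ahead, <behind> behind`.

Reachable from dac8dd2: {10ecf28, 3923f27, 6c56a8e, 6c677e4, 83d47e0, 8e4a94c, abe12f6, bbba370, c4785aa, d9e60d3, dac8dd2}.
Reachable from 03eec5c: {03eec5c, 10ecf28, 3923f27, 67969bc, 6c56a8e, 6c677e4, 83d47e0, 86c0d1b, 8e4a94c, 94987f5, 9d53bf8, abe12f6, bbba370, c4785aa, d9e60d3, dac8dd2}.
Only in dac8dd2's history (ahead): {} — 0.
Only in 03eec5c's history (behind): {03eec5c, 67969bc, 86c0d1b, 94987f5, 9d53bf8} — 5.

0 ahead, 5 behind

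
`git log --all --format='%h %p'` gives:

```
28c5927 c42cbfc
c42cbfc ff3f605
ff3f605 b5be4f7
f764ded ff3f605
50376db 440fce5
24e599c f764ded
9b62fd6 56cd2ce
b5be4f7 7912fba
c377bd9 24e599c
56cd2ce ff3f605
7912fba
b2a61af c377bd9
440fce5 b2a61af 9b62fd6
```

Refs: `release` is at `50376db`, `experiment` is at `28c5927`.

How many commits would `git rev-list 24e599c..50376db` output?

Reachable from 50376db: {24e599c, 440fce5, 50376db, 56cd2ce, 7912fba, 9b62fd6, b2a61af, b5be4f7, c377bd9, f764ded, ff3f605}.
Reachable from 24e599c: {24e599c, 7912fba, b5be4f7, f764ded, ff3f605}.
In 50376db's history but not 24e599c's: {440fce5, 50376db, 56cd2ce, 9b62fd6, b2a61af, c377bd9} — 6 commits.

6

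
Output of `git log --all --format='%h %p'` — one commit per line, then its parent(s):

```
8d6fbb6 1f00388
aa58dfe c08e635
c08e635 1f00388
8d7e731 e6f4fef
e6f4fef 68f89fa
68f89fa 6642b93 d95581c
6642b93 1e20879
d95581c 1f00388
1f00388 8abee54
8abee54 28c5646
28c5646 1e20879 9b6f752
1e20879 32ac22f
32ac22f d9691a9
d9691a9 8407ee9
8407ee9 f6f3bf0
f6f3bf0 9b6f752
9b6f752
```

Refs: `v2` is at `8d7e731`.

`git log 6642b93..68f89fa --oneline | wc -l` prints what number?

Reachable from 68f89fa: {1e20879, 1f00388, 28c5646, 32ac22f, 6642b93, 68f89fa, 8407ee9, 8abee54, 9b6f752, d95581c, d9691a9, f6f3bf0}.
Reachable from 6642b93: {1e20879, 32ac22f, 6642b93, 8407ee9, 9b6f752, d9691a9, f6f3bf0}.
In 68f89fa's history but not 6642b93's: {1f00388, 28c5646, 68f89fa, 8abee54, d95581c} — 5 commits.

5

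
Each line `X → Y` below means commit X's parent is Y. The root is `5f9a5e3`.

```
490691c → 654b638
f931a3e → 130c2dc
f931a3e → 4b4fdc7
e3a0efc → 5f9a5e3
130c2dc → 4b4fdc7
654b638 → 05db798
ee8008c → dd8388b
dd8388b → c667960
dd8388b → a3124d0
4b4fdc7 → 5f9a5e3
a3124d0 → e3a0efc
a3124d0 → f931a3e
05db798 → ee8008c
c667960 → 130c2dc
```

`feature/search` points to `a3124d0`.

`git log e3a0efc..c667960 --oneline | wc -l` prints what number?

3

Reachable from c667960: {130c2dc, 4b4fdc7, 5f9a5e3, c667960}.
Reachable from e3a0efc: {5f9a5e3, e3a0efc}.
In c667960's history but not e3a0efc's: {130c2dc, 4b4fdc7, c667960} — 3 commits.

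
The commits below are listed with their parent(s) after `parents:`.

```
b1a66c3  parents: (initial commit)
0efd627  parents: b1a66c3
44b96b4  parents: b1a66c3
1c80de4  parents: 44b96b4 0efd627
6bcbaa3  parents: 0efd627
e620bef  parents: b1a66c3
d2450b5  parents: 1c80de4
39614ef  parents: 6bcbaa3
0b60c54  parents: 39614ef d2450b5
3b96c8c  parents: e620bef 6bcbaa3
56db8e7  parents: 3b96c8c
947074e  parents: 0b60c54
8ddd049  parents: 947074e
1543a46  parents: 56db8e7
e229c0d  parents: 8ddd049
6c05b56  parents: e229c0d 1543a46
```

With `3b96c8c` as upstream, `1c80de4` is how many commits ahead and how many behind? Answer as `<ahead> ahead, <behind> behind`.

Reachable from 1c80de4: {0efd627, 1c80de4, 44b96b4, b1a66c3}.
Reachable from 3b96c8c: {0efd627, 3b96c8c, 6bcbaa3, b1a66c3, e620bef}.
Only in 1c80de4's history (ahead): {1c80de4, 44b96b4} — 2.
Only in 3b96c8c's history (behind): {3b96c8c, 6bcbaa3, e620bef} — 3.

2 ahead, 3 behind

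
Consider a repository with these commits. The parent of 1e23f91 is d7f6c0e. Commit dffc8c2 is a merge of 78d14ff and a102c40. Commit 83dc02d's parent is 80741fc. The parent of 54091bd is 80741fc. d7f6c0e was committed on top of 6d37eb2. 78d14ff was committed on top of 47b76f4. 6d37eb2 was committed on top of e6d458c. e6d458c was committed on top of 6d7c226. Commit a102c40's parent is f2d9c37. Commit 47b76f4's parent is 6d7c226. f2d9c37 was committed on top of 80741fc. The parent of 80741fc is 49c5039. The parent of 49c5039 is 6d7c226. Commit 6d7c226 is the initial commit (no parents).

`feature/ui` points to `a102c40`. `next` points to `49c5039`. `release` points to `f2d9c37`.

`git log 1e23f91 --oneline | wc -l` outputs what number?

5

Walking parent pointers from 1e23f91: reachable set = {1e23f91, 6d37eb2, 6d7c226, d7f6c0e, e6d458c}.
That is 5 commits.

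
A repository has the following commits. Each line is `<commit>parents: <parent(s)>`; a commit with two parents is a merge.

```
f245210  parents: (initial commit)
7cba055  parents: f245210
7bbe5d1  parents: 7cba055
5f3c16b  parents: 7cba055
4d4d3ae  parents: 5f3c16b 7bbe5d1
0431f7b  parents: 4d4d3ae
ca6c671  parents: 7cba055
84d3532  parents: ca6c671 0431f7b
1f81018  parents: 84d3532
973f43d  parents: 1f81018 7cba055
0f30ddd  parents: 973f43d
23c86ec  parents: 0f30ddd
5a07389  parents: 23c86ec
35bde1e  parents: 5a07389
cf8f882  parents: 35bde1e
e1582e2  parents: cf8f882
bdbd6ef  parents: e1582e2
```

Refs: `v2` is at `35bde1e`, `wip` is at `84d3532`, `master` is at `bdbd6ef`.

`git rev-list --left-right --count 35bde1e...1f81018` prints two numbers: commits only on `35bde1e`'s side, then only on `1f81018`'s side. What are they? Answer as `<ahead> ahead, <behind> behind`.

Reachable from 35bde1e: {0431f7b, 0f30ddd, 1f81018, 23c86ec, 35bde1e, 4d4d3ae, 5a07389, 5f3c16b, 7bbe5d1, 7cba055, 84d3532, 973f43d, ca6c671, f245210}.
Reachable from 1f81018: {0431f7b, 1f81018, 4d4d3ae, 5f3c16b, 7bbe5d1, 7cba055, 84d3532, ca6c671, f245210}.
Only in 35bde1e's history (ahead): {0f30ddd, 23c86ec, 35bde1e, 5a07389, 973f43d} — 5.
Only in 1f81018's history (behind): {} — 0.

5 ahead, 0 behind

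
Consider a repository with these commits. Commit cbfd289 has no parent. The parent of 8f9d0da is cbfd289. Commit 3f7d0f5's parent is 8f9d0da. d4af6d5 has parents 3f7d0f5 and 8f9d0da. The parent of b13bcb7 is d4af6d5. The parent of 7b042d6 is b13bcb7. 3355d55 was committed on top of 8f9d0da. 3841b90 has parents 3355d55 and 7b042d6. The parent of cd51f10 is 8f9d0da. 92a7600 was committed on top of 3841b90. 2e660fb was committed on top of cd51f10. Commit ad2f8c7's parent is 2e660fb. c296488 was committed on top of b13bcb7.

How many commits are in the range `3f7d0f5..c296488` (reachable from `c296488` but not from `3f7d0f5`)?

3

Reachable from c296488: {3f7d0f5, 8f9d0da, b13bcb7, c296488, cbfd289, d4af6d5}.
Reachable from 3f7d0f5: {3f7d0f5, 8f9d0da, cbfd289}.
In c296488's history but not 3f7d0f5's: {b13bcb7, c296488, d4af6d5} — 3 commits.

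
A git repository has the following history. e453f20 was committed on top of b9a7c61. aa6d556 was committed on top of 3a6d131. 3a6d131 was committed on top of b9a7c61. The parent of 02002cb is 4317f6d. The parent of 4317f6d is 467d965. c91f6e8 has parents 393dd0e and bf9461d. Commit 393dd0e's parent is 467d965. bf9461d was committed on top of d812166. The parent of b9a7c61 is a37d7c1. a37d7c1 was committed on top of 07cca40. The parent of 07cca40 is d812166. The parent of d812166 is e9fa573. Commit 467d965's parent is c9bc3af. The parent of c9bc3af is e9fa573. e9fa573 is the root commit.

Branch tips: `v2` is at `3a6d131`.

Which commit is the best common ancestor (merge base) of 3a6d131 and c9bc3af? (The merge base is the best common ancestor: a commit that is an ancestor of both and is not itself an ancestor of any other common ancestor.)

Ancestors of 3a6d131: {07cca40, 3a6d131, a37d7c1, b9a7c61, d812166, e9fa573}.
Ancestors of c9bc3af: {c9bc3af, e9fa573}.
Common ancestors: {e9fa573}.
The only common ancestor is e9fa573, so it is the merge base.

e9fa573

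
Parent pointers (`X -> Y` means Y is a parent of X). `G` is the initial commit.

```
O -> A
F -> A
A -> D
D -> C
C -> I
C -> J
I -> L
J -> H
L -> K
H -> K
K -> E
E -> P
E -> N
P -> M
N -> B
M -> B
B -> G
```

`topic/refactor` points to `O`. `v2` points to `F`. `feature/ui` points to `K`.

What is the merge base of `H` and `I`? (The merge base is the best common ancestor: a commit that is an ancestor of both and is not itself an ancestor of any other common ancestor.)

Ancestors of H: {B, E, G, H, K, M, N, P}.
Ancestors of I: {B, E, G, I, K, L, M, N, P}.
Common ancestors: {B, E, G, K, M, N, P}.
Among these, K is not an ancestor of any other common ancestor — it is the merge base.

K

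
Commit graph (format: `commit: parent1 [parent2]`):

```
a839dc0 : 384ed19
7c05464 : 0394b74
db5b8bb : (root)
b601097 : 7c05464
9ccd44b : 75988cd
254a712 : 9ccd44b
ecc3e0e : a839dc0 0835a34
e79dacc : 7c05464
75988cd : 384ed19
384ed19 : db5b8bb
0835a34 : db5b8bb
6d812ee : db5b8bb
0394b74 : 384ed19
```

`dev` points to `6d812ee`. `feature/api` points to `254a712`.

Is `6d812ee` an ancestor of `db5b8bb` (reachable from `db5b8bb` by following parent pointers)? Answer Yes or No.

Ancestors of db5b8bb: {db5b8bb}.
6d812ee is not in that set, so it is not an ancestor of db5b8bb.

No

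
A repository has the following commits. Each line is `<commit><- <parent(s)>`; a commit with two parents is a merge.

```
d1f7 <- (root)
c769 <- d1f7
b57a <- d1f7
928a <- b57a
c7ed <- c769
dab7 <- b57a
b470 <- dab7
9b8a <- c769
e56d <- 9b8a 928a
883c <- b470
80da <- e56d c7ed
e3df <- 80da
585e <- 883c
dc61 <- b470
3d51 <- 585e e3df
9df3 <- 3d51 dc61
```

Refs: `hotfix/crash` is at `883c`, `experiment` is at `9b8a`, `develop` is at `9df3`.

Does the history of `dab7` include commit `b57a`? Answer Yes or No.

Yes

Ancestors of dab7 (commits reachable by following parents): {b57a, d1f7, dab7}.
b57a is in that set, so it is an ancestor of dab7.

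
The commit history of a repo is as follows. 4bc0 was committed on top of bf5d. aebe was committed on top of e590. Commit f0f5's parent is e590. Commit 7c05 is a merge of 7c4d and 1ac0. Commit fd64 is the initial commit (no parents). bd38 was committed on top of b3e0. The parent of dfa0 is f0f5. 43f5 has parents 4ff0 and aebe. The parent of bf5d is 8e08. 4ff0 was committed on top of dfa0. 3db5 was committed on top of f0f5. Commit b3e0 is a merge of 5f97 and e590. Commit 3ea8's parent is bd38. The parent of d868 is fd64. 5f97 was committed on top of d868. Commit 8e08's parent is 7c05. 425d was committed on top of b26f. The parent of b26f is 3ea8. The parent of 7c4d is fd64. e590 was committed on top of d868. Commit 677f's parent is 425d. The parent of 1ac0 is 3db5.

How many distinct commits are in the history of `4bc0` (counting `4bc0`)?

11

Walking parent pointers from 4bc0: reachable set = {1ac0, 3db5, 4bc0, 7c05, 7c4d, 8e08, bf5d, d868, e590, f0f5, fd64}.
That is 11 commits.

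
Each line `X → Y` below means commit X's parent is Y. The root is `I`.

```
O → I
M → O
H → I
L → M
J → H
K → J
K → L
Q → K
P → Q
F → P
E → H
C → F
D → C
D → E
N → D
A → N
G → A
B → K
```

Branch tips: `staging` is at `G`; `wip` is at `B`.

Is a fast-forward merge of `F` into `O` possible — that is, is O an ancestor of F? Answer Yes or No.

A fast-forward from O to F is possible iff O is an ancestor of F.
Ancestors of F: {F, H, I, J, K, L, M, O, P, Q}.
O is among them, so fast-forward is possible.

Yes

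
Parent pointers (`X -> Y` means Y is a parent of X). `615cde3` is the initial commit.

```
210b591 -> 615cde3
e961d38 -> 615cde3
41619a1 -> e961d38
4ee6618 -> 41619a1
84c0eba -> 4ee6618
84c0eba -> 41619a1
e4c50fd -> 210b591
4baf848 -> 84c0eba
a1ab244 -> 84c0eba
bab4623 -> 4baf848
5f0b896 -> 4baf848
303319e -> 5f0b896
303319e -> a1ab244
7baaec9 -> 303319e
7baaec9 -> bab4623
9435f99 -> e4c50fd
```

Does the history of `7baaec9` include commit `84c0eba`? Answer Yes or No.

Yes

Ancestors of 7baaec9 (commits reachable by following parents): {303319e, 41619a1, 4baf848, 4ee6618, 5f0b896, 615cde3, 7baaec9, 84c0eba, a1ab244, bab4623, e961d38}.
84c0eba is in that set, so it is an ancestor of 7baaec9.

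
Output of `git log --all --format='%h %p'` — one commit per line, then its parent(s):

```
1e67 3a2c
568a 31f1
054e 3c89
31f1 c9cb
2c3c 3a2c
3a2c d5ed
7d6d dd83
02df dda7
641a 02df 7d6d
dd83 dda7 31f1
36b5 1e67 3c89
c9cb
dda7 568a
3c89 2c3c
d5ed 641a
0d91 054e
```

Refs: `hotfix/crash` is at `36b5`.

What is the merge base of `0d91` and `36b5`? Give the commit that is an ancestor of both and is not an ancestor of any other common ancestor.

3c89

Ancestors of 0d91: {02df, 054e, 0d91, 2c3c, 31f1, 3a2c, 3c89, 568a, 641a, 7d6d, c9cb, d5ed, dd83, dda7}.
Ancestors of 36b5: {02df, 1e67, 2c3c, 31f1, 36b5, 3a2c, 3c89, 568a, 641a, 7d6d, c9cb, d5ed, dd83, dda7}.
Common ancestors: {02df, 2c3c, 31f1, 3a2c, 3c89, 568a, 641a, 7d6d, c9cb, d5ed, dd83, dda7}.
Among these, 3c89 is not an ancestor of any other common ancestor — it is the merge base.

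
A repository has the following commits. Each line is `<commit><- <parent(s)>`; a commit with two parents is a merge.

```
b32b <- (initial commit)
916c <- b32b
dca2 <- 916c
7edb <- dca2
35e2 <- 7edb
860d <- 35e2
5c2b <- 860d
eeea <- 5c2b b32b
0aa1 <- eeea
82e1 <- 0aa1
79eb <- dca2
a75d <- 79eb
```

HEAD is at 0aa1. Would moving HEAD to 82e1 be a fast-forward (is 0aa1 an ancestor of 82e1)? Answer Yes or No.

Yes

A fast-forward from 0aa1 to 82e1 is possible iff 0aa1 is an ancestor of 82e1.
Ancestors of 82e1: {0aa1, 35e2, 5c2b, 7edb, 82e1, 860d, 916c, b32b, dca2, eeea}.
0aa1 is among them, so fast-forward is possible.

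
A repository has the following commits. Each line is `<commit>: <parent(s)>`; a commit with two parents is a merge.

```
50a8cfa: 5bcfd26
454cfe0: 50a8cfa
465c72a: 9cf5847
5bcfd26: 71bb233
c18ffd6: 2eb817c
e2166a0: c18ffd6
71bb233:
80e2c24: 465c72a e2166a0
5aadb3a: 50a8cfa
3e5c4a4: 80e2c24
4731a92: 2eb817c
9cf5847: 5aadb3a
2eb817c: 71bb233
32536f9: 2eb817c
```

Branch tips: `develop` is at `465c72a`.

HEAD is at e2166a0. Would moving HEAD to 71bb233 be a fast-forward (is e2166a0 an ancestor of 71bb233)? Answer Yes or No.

No

A fast-forward from e2166a0 to 71bb233 is possible iff e2166a0 is an ancestor of 71bb233.
Ancestors of 71bb233: {71bb233}.
e2166a0 is not among them, so fast-forward is not possible.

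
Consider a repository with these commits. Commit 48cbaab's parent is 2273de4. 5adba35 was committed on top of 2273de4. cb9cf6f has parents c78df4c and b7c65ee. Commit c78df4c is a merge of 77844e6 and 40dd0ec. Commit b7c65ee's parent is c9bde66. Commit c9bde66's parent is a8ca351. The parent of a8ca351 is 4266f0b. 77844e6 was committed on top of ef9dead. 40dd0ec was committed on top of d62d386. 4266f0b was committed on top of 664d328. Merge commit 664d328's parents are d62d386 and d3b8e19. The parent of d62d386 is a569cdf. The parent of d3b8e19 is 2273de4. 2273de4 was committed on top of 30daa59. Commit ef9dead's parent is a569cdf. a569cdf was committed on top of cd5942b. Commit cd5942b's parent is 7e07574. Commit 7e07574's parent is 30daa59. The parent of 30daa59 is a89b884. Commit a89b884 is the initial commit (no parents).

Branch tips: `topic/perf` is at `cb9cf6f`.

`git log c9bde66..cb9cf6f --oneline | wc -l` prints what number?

Reachable from cb9cf6f: {2273de4, 30daa59, 40dd0ec, 4266f0b, 664d328, 77844e6, 7e07574, a569cdf, a89b884, a8ca351, b7c65ee, c78df4c, c9bde66, cb9cf6f, cd5942b, d3b8e19, d62d386, ef9dead}.
Reachable from c9bde66: {2273de4, 30daa59, 4266f0b, 664d328, 7e07574, a569cdf, a89b884, a8ca351, c9bde66, cd5942b, d3b8e19, d62d386}.
In cb9cf6f's history but not c9bde66's: {40dd0ec, 77844e6, b7c65ee, c78df4c, cb9cf6f, ef9dead} — 6 commits.

6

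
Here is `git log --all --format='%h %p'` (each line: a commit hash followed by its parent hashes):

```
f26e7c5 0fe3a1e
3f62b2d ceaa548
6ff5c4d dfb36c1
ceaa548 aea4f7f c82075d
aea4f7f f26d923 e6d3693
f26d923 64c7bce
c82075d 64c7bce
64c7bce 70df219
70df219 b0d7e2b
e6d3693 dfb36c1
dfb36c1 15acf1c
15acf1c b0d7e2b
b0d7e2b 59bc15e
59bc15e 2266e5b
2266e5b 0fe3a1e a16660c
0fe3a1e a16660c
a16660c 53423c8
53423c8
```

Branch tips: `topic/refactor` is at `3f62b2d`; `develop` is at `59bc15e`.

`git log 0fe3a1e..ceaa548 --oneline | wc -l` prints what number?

Reachable from ceaa548: {0fe3a1e, 15acf1c, 2266e5b, 53423c8, 59bc15e, 64c7bce, 70df219, a16660c, aea4f7f, b0d7e2b, c82075d, ceaa548, dfb36c1, e6d3693, f26d923}.
Reachable from 0fe3a1e: {0fe3a1e, 53423c8, a16660c}.
In ceaa548's history but not 0fe3a1e's: {15acf1c, 2266e5b, 59bc15e, 64c7bce, 70df219, aea4f7f, b0d7e2b, c82075d, ceaa548, dfb36c1, e6d3693, f26d923} — 12 commits.

12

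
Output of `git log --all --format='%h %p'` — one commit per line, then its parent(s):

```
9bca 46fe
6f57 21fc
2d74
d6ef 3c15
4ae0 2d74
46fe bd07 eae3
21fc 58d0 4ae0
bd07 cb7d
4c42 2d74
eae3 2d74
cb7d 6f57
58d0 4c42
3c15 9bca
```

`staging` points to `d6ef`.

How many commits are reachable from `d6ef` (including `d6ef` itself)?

13

Walking parent pointers from d6ef: reachable set = {21fc, 2d74, 3c15, 46fe, 4ae0, 4c42, 58d0, 6f57, 9bca, bd07, cb7d, d6ef, eae3}.
That is 13 commits.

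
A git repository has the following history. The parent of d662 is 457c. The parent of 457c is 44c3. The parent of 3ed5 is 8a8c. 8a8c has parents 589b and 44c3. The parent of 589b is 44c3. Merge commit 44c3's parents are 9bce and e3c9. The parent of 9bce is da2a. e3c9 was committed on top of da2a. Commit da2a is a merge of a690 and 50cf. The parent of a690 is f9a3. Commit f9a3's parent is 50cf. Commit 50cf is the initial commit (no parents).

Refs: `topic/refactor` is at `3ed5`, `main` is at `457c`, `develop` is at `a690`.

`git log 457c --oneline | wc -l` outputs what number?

Walking parent pointers from 457c: reachable set = {44c3, 457c, 50cf, 9bce, a690, da2a, e3c9, f9a3}.
That is 8 commits.

8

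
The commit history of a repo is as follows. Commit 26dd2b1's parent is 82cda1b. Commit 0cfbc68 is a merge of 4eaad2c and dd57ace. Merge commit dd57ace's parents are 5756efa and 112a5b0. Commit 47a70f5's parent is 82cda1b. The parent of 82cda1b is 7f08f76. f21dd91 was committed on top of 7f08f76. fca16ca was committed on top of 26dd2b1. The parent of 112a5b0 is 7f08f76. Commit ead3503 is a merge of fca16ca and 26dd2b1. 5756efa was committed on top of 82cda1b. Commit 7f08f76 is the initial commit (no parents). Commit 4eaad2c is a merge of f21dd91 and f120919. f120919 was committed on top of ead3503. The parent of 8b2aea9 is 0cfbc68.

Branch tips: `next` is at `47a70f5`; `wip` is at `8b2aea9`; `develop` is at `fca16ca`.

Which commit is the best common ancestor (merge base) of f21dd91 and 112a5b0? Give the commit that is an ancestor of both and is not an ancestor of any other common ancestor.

Ancestors of f21dd91: {7f08f76, f21dd91}.
Ancestors of 112a5b0: {112a5b0, 7f08f76}.
Common ancestors: {7f08f76}.
The only common ancestor is 7f08f76, so it is the merge base.

7f08f76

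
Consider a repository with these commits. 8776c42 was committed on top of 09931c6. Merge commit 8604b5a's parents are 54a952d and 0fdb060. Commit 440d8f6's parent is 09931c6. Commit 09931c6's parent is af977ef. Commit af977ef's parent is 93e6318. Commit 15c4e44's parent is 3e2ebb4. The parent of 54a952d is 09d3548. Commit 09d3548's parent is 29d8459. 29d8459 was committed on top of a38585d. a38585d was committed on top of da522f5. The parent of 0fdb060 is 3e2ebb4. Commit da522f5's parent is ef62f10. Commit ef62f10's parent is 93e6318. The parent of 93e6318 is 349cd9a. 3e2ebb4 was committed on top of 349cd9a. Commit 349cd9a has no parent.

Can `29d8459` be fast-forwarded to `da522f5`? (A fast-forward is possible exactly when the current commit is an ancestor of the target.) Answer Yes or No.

No

A fast-forward from 29d8459 to da522f5 is possible iff 29d8459 is an ancestor of da522f5.
Ancestors of da522f5: {349cd9a, 93e6318, da522f5, ef62f10}.
29d8459 is not among them, so fast-forward is not possible.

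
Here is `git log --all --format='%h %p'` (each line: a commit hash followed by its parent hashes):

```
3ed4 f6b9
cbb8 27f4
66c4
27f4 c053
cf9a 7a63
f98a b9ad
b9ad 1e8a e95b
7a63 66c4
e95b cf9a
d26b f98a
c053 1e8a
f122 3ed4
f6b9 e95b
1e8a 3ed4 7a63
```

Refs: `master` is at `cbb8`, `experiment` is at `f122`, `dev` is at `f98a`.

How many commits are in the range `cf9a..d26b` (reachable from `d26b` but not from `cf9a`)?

7

Reachable from d26b: {1e8a, 3ed4, 66c4, 7a63, b9ad, cf9a, d26b, e95b, f6b9, f98a}.
Reachable from cf9a: {66c4, 7a63, cf9a}.
In d26b's history but not cf9a's: {1e8a, 3ed4, b9ad, d26b, e95b, f6b9, f98a} — 7 commits.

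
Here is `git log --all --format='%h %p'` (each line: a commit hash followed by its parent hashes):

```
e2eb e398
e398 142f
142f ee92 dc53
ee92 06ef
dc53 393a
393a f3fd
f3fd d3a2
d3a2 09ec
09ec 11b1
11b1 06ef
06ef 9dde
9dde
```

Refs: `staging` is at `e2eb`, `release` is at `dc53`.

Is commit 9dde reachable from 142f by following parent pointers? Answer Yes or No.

Yes

Ancestors of 142f (commits reachable by following parents): {06ef, 09ec, 11b1, 142f, 393a, 9dde, d3a2, dc53, ee92, f3fd}.
9dde is in that set, so it is an ancestor of 142f.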